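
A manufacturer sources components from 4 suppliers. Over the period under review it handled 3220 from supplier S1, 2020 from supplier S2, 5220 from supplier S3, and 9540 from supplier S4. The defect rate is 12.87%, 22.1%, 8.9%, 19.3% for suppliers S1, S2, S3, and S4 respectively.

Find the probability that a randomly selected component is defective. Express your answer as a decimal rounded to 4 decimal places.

P(D) ≈ 0.1583

Total: 3220 + 2020 + 5220 + 9540 = 20000.
P(S1) = 3220/20000 = 0.161. P(S2) = 2020/20000 = 0.101. P(S3) = 5220/20000 = 0.261. P(S4) = 9540/20000 = 0.477.
Summing over the partition,
P(D) = P(D|S1)·P(S1) + P(D|S2)·P(S2) + P(D|S3)·P(S3) + P(D|S4)·P(S4)
      = 0.1287·0.161 + 0.221·0.101 + 0.089·0.261 + 0.193·0.477
      = 0.0207207 + 0.022321 + 0.023229 + 0.092061 = 0.1583317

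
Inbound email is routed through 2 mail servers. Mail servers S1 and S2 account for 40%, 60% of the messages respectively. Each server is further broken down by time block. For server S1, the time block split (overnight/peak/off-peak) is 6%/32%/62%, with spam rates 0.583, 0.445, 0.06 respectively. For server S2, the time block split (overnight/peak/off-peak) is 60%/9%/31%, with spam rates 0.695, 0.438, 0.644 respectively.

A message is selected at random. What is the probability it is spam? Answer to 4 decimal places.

0.4795

P(S|S1) = 0.06·0.583 + 0.32·0.445 + 0.62·0.06 = 0.03498 + 0.1424 + 0.0372 = 0.21458
P(S|S2) = 0.6·0.695 + 0.09·0.438 + 0.31·0.644 = 0.417 + 0.03942 + 0.19964 = 0.65606
Then overall,
P(S) = 0.4·0.21458 + 0.6·0.65606
      = 0.085832 + 0.393636 = 0.479468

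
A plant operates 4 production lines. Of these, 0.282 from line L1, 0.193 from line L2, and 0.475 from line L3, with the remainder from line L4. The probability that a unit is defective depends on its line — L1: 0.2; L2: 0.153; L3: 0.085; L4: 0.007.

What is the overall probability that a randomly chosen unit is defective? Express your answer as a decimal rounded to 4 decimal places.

P(L4) = 1 − (0.282 + 0.193 + 0.475) = 0.05.
P(D) = P(D|L1)·P(L1) + P(D|L2)·P(L2) + P(D|L3)·P(L3) + P(D|L4)·P(L4)
      = 0.2·0.282 + 0.153·0.193 + 0.085·0.475 + 0.007·0.05
      = 0.0564 + 0.029529 + 0.040375 + 0.00035 = 0.126654

P(D) ≈ 0.1267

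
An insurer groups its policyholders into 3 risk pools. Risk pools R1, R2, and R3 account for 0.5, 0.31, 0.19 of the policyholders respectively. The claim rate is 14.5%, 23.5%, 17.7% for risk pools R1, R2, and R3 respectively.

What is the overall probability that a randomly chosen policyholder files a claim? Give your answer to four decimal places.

0.1790

P(C) = P(C|R1)·P(R1) + P(C|R2)·P(R2) + P(C|R3)·P(R3)
      = 0.145·0.5 + 0.235·0.31 + 0.177·0.19
      = 0.0725 + 0.07285 + 0.03363 = 0.17898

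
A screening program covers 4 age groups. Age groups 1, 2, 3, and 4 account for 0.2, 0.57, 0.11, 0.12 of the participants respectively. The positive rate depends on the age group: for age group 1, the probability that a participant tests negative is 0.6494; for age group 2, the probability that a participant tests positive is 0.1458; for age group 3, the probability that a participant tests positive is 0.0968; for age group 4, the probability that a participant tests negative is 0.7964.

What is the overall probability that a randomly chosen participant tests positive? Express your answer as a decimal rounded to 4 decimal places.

P(T|1) = 1 − 0.6494 = 0.3506.
P(T|4) = 1 − 0.7964 = 0.2036.
By the law of total probability,
P(T) = P(T|1)·P(1) + P(T|2)·P(2) + P(T|3)·P(3) + P(T|4)·P(4)
      = 0.3506·0.2 + 0.1458·0.57 + 0.0968·0.11 + 0.2036·0.12
      = 0.07012 + 0.083106 + 0.010648 + 0.024432 = 0.188306

0.1883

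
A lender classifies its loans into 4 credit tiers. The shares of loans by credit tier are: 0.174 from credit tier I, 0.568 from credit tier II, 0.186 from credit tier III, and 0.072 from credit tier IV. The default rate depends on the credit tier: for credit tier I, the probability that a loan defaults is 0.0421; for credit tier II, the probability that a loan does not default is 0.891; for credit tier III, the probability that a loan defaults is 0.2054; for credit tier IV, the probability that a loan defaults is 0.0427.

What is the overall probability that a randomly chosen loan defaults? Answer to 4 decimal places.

P(D|II) = 1 − 0.891 = 0.109.
Summing over the partition,
P(D) = P(D|I)·P(I) + P(D|II)·P(II) + P(D|III)·P(III) + P(D|IV)·P(IV)
      = 0.0421·0.174 + 0.109·0.568 + 0.2054·0.186 + 0.0427·0.072
      = 0.0073254 + 0.061912 + 0.0382044 + 0.0030744 = 0.1105162

0.1105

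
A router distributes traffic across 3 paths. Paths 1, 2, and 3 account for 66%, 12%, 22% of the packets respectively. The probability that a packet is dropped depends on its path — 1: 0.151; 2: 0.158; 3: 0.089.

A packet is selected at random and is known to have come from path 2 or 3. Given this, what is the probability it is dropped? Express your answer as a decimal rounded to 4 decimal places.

0.1134

Let S = {2, 3}.
P(S) = 0.12 + 0.22 = 0.34.
P(L ∩ S) = 0.158·0.12 + 0.089·0.22 = 0.01896 + 0.01958 = 0.03854.
P(L | S) = 0.03854 / 0.34 = 0.113353…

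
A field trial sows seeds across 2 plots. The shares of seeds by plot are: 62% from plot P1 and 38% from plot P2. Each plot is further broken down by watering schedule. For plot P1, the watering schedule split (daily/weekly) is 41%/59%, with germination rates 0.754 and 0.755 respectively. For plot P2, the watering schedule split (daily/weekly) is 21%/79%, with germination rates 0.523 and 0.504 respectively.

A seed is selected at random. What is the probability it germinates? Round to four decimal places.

P(G|P1) = 0.41·0.754 + 0.59·0.755 = 0.30914 + 0.44545 = 0.75459
P(G|P2) = 0.21·0.523 + 0.79·0.504 = 0.10983 + 0.39816 = 0.50799
Then overall,
P(G) = 0.62·0.75459 + 0.38·0.50799
      = 0.4678458 + 0.1930362 = 0.660882

P(G) ≈ 0.6609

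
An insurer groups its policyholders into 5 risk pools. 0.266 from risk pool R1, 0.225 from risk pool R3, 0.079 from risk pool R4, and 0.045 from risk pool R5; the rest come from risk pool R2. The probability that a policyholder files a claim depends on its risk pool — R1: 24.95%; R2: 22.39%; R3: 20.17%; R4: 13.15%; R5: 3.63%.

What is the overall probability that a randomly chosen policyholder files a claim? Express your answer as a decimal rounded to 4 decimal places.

P(R2) = 1 − (0.266 + 0.225 + 0.079 + 0.045) = 0.385.
P(C) = P(C|R1)·P(R1) + P(C|R2)·P(R2) + P(C|R3)·P(R3) + P(C|R4)·P(R4) + P(C|R5)·P(R5)
      = 0.2495·0.266 + 0.2239·0.385 + 0.2017·0.225 + 0.1315·0.079 + 0.0363·0.045
      = 0.066367 + 0.0862015 + 0.0453825 + 0.0103885 + 0.0016335 = 0.209973

P(C) ≈ 0.2100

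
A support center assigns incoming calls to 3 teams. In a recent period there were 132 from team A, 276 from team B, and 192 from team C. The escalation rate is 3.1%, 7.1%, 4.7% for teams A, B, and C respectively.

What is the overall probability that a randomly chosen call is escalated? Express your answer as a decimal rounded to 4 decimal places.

Total: 132 + 276 + 192 = 600.
P(A) = 132/600 = 0.22. P(B) = 276/600 = 0.46. P(C) = 192/600 = 0.32.
Using total probability over the partition,
P(E) = P(E|A)·P(A) + P(E|B)·P(B) + P(E|C)·P(C)
      = 0.031·0.22 + 0.071·0.46 + 0.047·0.32
      = 0.00682 + 0.03266 + 0.01504 = 0.05452

P(E) ≈ 0.0545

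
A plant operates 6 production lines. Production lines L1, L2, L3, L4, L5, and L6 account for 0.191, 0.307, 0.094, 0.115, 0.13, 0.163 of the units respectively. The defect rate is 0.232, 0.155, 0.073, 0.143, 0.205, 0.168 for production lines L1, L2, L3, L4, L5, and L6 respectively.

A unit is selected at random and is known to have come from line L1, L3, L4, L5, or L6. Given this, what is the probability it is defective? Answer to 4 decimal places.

Let S = {L1, L3, L4, L5, L6}.
P(S) = 0.191 + 0.094 + 0.115 + 0.13 + 0.163 = 0.693.
P(D ∩ S) = 0.232·0.191 + 0.073·0.094 + 0.143·0.115 + 0.205·0.13 + 0.168·0.163 = 0.044312 + 0.006862 + 0.016445 + 0.02665 + 0.027384 = 0.121653.
P(D | S) = 0.121653 / 0.693 = 0.175545…

0.1755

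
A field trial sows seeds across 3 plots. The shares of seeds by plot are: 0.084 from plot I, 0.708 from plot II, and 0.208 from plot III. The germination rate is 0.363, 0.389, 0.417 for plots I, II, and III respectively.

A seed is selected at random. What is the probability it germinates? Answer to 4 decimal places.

P(G) = P(G|I)·P(I) + P(G|II)·P(II) + P(G|III)·P(III)
      = 0.363·0.084 + 0.389·0.708 + 0.417·0.208
      = 0.030492 + 0.275412 + 0.086736 = 0.39264

P(G) ≈ 0.3926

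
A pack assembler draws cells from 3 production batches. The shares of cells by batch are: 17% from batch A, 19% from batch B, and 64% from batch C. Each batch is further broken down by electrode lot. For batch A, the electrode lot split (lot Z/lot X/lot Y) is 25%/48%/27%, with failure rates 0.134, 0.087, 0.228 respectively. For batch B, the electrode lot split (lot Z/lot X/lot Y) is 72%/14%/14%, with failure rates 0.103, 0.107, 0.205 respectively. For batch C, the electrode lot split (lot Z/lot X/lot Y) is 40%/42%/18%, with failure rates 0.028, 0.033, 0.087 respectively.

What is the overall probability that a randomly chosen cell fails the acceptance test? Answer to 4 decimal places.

P(F|A) = 0.25·0.134 + 0.48·0.087 + 0.27·0.228 = 0.0335 + 0.04176 + 0.06156 = 0.13682
P(F|B) = 0.72·0.103 + 0.14·0.107 + 0.14·0.205 = 0.07416 + 0.01498 + 0.0287 = 0.11784
P(F|C) = 0.4·0.028 + 0.42·0.033 + 0.18·0.087 = 0.0112 + 0.01386 + 0.01566 = 0.04072
Then overall,
P(F) = 0.17·0.13682 + 0.19·0.11784 + 0.64·0.04072
      = 0.0232594 + 0.0223896 + 0.0260608 = 0.0717098

P(F) ≈ 0.0717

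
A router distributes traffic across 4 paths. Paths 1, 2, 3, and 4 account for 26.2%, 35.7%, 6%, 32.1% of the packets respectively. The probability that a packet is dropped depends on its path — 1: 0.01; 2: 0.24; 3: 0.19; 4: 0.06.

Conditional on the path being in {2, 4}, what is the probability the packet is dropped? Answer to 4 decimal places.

Let S = {2, 4}.
P(S) = 0.357 + 0.321 = 0.678.
P(L ∩ S) = 0.24·0.357 + 0.06·0.321 = 0.08568 + 0.01926 = 0.10494.
P(L | S) = 0.10494 / 0.678 = 0.154779…

0.1548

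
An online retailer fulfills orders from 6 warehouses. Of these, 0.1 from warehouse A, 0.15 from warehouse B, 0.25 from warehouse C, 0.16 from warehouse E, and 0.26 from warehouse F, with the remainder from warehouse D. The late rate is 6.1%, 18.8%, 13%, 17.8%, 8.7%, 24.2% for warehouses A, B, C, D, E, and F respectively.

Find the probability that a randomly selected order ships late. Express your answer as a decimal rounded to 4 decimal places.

0.1579

P(D) = 1 − (0.1 + 0.15 + 0.25 + 0.16 + 0.26) = 0.08.
Summing over the partition,
P(L) = P(L|A)·P(A) + P(L|B)·P(B) + P(L|C)·P(C) + P(L|D)·P(D) + P(L|E)·P(E) + P(L|F)·P(F)
      = 0.061·0.1 + 0.188·0.15 + 0.13·0.25 + 0.178·0.08 + 0.087·0.16 + 0.242·0.26
      = 0.0061 + 0.0282 + 0.0325 + 0.01424 + 0.01392 + 0.06292 = 0.15788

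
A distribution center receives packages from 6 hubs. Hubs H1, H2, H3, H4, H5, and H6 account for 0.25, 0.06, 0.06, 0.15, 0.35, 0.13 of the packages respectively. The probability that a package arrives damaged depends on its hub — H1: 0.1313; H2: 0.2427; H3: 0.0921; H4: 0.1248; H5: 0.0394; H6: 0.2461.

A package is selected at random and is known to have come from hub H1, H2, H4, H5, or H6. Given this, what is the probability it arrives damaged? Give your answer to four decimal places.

Let S = {H1, H2, H4, H5, H6}.
P(S) = 0.25 + 0.06 + 0.15 + 0.35 + 0.13 = 0.94.
P(D ∩ S) = 0.1313·0.25 + 0.2427·0.06 + 0.1248·0.15 + 0.0394·0.35 + 0.2461·0.13 = 0.032825 + 0.014562 + 0.01872 + 0.01379 + 0.031993 = 0.11189.
P(D | S) = 0.11189 / 0.94 = 0.119032…

P(D|S) ≈ 0.1190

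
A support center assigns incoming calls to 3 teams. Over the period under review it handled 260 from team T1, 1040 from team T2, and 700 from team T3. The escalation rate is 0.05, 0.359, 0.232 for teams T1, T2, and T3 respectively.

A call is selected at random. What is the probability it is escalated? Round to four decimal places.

P(E) ≈ 0.2744

Total: 260 + 1040 + 700 = 2000.
P(T1) = 260/2000 = 0.13. P(T2) = 1040/2000 = 0.52. P(T3) = 700/2000 = 0.35.
By the law of total probability,
P(E) = P(E|T1)·P(T1) + P(E|T2)·P(T2) + P(E|T3)·P(T3)
      = 0.05·0.13 + 0.359·0.52 + 0.232·0.35
      = 0.0065 + 0.18668 + 0.0812 = 0.27438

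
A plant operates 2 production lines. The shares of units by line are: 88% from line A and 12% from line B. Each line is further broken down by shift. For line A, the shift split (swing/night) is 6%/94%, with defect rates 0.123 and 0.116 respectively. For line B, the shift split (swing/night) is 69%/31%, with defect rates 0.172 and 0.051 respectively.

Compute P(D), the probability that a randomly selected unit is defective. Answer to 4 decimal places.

0.1186

P(D|A) = 0.06·0.123 + 0.94·0.116 = 0.00738 + 0.10904 = 0.11642
P(D|B) = 0.69·0.172 + 0.31·0.051 = 0.11868 + 0.01581 = 0.13449
Then overall,
P(D) = 0.88·0.11642 + 0.12·0.13449
      = 0.1024496 + 0.0161388 = 0.1185884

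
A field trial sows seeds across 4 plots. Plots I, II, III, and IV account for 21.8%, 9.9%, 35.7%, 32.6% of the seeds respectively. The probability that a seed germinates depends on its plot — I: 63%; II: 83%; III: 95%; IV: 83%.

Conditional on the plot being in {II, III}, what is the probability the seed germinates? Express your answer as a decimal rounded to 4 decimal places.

P(G|S) ≈ 0.9239

Let S = {II, III}.
P(S) = 0.099 + 0.357 = 0.456.
P(G ∩ S) = 0.83·0.099 + 0.95·0.357 = 0.08217 + 0.33915 = 0.42132.
P(G | S) = 0.42132 / 0.456 = 0.923947…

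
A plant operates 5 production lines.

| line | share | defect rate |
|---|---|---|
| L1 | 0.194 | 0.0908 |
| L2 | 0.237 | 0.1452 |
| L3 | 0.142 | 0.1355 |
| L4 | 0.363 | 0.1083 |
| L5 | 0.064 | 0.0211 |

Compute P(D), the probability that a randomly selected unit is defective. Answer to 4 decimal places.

P(D) ≈ 0.1119

P(D) = P(D|L1)·P(L1) + P(D|L2)·P(L2) + P(D|L3)·P(L3) + P(D|L4)·P(L4) + P(D|L5)·P(L5)
      = 0.0908·0.194 + 0.1452·0.237 + 0.1355·0.142 + 0.1083·0.363 + 0.0211·0.064
      = 0.0176152 + 0.0344124 + 0.019241 + 0.0393129 + 0.0013504 = 0.1119319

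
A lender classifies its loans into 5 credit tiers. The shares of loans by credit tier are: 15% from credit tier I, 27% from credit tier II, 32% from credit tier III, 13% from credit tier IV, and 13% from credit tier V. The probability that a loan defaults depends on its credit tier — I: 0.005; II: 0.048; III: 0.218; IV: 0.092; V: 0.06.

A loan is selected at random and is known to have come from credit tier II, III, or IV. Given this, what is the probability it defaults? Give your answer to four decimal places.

Let S = {II, III, IV}.
P(S) = 0.27 + 0.32 + 0.13 = 0.72.
P(D ∩ S) = 0.048·0.27 + 0.218·0.32 + 0.092·0.13 = 0.01296 + 0.06976 + 0.01196 = 0.09468.
P(D | S) = 0.09468 / 0.72 = 0.131500…

P(D|S) ≈ 0.1315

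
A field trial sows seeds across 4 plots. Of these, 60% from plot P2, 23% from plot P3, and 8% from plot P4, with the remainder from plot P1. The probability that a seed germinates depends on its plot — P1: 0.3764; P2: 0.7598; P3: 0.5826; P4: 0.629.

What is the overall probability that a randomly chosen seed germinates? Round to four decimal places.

P(P1) = 1 − (0.6 + 0.23 + 0.08) = 0.09.
By the law of total probability,
P(G) = P(G|P1)·P(P1) + P(G|P2)·P(P2) + P(G|P3)·P(P3) + P(G|P4)·P(P4)
      = 0.3764·0.09 + 0.7598·0.6 + 0.5826·0.23 + 0.629·0.08
      = 0.033876 + 0.45588 + 0.133998 + 0.05032 = 0.674074

P(G) ≈ 0.6741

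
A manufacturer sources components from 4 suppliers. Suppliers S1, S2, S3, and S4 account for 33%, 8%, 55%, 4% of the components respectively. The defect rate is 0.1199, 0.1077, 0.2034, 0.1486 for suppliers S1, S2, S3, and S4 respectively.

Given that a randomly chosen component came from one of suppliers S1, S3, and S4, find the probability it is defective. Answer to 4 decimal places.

Let S = {S1, S3, S4}.
P(S) = 0.33 + 0.55 + 0.04 = 0.92.
P(D ∩ S) = 0.1199·0.33 + 0.2034·0.55 + 0.1486·0.04 = 0.039567 + 0.11187 + 0.005944 = 0.157381.
P(D | S) = 0.157381 / 0.92 = 0.171066…

P(D|S) ≈ 0.1711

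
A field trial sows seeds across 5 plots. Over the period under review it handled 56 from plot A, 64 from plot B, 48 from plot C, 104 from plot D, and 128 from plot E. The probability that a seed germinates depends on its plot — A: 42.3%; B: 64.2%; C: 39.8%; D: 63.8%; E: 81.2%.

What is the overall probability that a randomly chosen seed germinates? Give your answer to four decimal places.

Total: 56 + 64 + 48 + 104 + 128 = 400.
P(A) = 56/400 = 0.14. P(B) = 64/400 = 0.16. P(C) = 48/400 = 0.12. P(D) = 104/400 = 0.26. P(E) = 128/400 = 0.32.
P(G) = P(G|A)·P(A) + P(G|B)·P(B) + P(G|C)·P(C) + P(G|D)·P(D) + P(G|E)·P(E)
      = 0.423·0.14 + 0.642·0.16 + 0.398·0.12 + 0.638·0.26 + 0.812·0.32
      = 0.05922 + 0.10272 + 0.04776 + 0.16588 + 0.25984 = 0.63542

P(G) ≈ 0.6354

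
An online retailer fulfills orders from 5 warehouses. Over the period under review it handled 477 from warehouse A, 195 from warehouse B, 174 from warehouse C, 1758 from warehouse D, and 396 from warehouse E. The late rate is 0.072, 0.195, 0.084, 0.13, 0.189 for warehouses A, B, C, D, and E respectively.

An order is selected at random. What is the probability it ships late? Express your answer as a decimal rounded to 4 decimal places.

0.1301

Total: 477 + 195 + 174 + 1758 + 396 = 3000.
P(A) = 477/3000 = 0.159. P(B) = 195/3000 = 0.065. P(C) = 174/3000 = 0.058. P(D) = 1758/3000 = 0.586. P(E) = 396/3000 = 0.132.
P(L) = P(L|A)·P(A) + P(L|B)·P(B) + P(L|C)·P(C) + P(L|D)·P(D) + P(L|E)·P(E)
      = 0.072·0.159 + 0.195·0.065 + 0.084·0.058 + 0.13·0.586 + 0.189·0.132
      = 0.011448 + 0.012675 + 0.004872 + 0.07618 + 0.024948 = 0.130123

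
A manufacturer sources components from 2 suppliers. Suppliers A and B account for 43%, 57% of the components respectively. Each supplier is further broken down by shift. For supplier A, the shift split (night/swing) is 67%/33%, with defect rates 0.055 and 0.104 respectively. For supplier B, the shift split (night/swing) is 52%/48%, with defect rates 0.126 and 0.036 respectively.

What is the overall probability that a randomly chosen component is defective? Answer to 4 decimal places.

P(D|A) = 0.67·0.055 + 0.33·0.104 = 0.03685 + 0.03432 = 0.07117
P(D|B) = 0.52·0.126 + 0.48·0.036 = 0.06552 + 0.01728 = 0.0828
By total probability over the outer partition,
P(D) = 0.43·0.07117 + 0.57·0.0828
      = 0.0306031 + 0.047196 = 0.0777991

0.0778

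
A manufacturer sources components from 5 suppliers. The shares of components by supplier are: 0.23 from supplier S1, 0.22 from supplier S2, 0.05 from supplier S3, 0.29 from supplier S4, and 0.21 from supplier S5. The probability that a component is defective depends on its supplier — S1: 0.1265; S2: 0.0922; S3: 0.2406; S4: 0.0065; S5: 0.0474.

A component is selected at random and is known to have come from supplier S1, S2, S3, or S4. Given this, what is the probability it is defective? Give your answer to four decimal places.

Let S = {S1, S2, S3, S4}.
P(S) = 0.23 + 0.22 + 0.05 + 0.29 = 0.79.
P(D ∩ S) = 0.1265·0.23 + 0.0922·0.22 + 0.2406·0.05 + 0.0065·0.29 = 0.029095 + 0.020284 + 0.01203 + 0.001885 = 0.063294.
P(D | S) = 0.063294 / 0.79 = 0.080119…

P(D|S) ≈ 0.0801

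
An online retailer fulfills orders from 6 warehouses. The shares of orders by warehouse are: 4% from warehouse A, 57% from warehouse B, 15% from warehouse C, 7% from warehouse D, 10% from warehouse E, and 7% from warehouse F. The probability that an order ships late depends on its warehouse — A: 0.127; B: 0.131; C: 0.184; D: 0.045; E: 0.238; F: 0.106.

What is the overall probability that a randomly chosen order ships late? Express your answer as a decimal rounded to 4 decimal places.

0.1417

Using total probability over the partition,
P(L) = P(L|A)·P(A) + P(L|B)·P(B) + P(L|C)·P(C) + P(L|D)·P(D) + P(L|E)·P(E) + P(L|F)·P(F)
      = 0.127·0.04 + 0.131·0.57 + 0.184·0.15 + 0.045·0.07 + 0.238·0.1 + 0.106·0.07
      = 0.00508 + 0.07467 + 0.0276 + 0.00315 + 0.0238 + 0.00742 = 0.14172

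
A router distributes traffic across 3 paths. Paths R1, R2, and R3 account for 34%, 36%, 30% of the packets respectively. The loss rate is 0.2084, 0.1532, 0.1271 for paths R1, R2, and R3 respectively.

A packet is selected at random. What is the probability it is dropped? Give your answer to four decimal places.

Using total probability over the partition,
P(L) = P(L|R1)·P(R1) + P(L|R2)·P(R2) + P(L|R3)·P(R3)
      = 0.2084·0.34 + 0.1532·0.36 + 0.1271·0.3
      = 0.070856 + 0.055152 + 0.03813 = 0.164138

0.1641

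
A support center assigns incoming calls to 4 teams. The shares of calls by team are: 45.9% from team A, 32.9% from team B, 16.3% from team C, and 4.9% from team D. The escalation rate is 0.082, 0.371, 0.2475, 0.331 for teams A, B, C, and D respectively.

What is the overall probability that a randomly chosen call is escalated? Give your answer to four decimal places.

P(E) ≈ 0.2163

Summing over the partition,
P(E) = P(E|A)·P(A) + P(E|B)·P(B) + P(E|C)·P(C) + P(E|D)·P(D)
      = 0.082·0.459 + 0.371·0.329 + 0.2475·0.163 + 0.331·0.049
      = 0.037638 + 0.122059 + 0.0403425 + 0.016219 = 0.2162585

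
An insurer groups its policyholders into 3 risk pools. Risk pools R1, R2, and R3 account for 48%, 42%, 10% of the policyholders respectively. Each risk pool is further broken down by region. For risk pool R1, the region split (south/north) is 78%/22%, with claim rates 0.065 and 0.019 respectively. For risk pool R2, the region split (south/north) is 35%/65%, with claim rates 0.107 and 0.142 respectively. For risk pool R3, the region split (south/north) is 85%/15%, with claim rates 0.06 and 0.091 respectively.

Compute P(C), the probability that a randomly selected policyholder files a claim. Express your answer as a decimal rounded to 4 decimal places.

P(C) ≈ 0.0873

P(C|R1) = 0.78·0.065 + 0.22·0.019 = 0.0507 + 0.00418 = 0.05488
P(C|R2) = 0.35·0.107 + 0.65·0.142 = 0.03745 + 0.0923 = 0.12975
P(C|R3) = 0.85·0.06 + 0.15·0.091 = 0.051 + 0.01365 = 0.06465
Then overall,
P(C) = 0.48·0.05488 + 0.42·0.12975 + 0.1·0.06465
      = 0.0263424 + 0.054495 + 0.006465 = 0.0873024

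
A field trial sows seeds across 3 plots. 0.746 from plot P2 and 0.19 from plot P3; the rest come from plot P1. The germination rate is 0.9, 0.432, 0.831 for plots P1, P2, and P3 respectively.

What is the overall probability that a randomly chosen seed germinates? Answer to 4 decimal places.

P(G) ≈ 0.5378

P(P1) = 1 − (0.746 + 0.19) = 0.064.
Using total probability over the partition,
P(G) = P(G|P1)·P(P1) + P(G|P2)·P(P2) + P(G|P3)·P(P3)
      = 0.9·0.064 + 0.432·0.746 + 0.831·0.19
      = 0.0576 + 0.322272 + 0.15789 = 0.537762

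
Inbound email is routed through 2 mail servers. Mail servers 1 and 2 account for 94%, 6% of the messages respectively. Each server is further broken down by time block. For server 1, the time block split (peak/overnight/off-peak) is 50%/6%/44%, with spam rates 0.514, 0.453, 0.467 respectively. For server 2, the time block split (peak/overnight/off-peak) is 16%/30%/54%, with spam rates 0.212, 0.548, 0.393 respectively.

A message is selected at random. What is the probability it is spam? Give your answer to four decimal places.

P(S) ≈ 0.4849

P(S|1) = 0.5·0.514 + 0.06·0.453 + 0.44·0.467 = 0.257 + 0.02718 + 0.20548 = 0.48966
P(S|2) = 0.16·0.212 + 0.3·0.548 + 0.54·0.393 = 0.03392 + 0.1644 + 0.21222 = 0.41054
Then overall,
P(S) = 0.94·0.48966 + 0.06·0.41054
      = 0.4602804 + 0.0246324 = 0.4849128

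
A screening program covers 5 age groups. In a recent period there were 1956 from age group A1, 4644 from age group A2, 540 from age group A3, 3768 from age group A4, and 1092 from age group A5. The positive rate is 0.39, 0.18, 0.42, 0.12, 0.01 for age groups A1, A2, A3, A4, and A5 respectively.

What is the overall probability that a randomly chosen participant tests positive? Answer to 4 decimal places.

0.1907

Total: 1956 + 4644 + 540 + 3768 + 1092 = 12000.
P(A1) = 1956/12000 = 0.163. P(A2) = 4644/12000 = 0.387. P(A3) = 540/12000 = 0.045. P(A4) = 3768/12000 = 0.314. P(A5) = 1092/12000 = 0.091.
P(T) = P(T|A1)·P(A1) + P(T|A2)·P(A2) + P(T|A3)·P(A3) + P(T|A4)·P(A4) + P(T|A5)·P(A5)
      = 0.39·0.163 + 0.18·0.387 + 0.42·0.045 + 0.12·0.314 + 0.01·0.091
      = 0.06357 + 0.06966 + 0.0189 + 0.03768 + 0.00091 = 0.19072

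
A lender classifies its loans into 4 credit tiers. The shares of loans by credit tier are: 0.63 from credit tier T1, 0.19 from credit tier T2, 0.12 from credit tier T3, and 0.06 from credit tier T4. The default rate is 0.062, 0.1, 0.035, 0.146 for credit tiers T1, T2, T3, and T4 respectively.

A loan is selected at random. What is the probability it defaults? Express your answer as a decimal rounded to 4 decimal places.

0.0710

Using total probability over the partition,
P(D) = P(D|T1)·P(T1) + P(D|T2)·P(T2) + P(D|T3)·P(T3) + P(D|T4)·P(T4)
      = 0.062·0.63 + 0.1·0.19 + 0.035·0.12 + 0.146·0.06
      = 0.03906 + 0.019 + 0.0042 + 0.00876 = 0.07102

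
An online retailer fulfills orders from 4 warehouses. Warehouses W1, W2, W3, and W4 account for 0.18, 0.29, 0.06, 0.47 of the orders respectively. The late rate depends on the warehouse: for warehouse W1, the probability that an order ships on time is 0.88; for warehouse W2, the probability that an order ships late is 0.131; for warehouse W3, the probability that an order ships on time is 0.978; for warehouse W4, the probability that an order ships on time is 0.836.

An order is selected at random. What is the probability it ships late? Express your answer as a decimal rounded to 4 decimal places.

P(L|W1) = 1 − 0.88 = 0.12.
P(L|W3) = 1 − 0.978 = 0.022.
P(L|W4) = 1 − 0.836 = 0.164.
Using total probability over the partition,
P(L) = P(L|W1)·P(W1) + P(L|W2)·P(W2) + P(L|W3)·P(W3) + P(L|W4)·P(W4)
      = 0.12·0.18 + 0.131·0.29 + 0.022·0.06 + 0.164·0.47
      = 0.0216 + 0.03799 + 0.00132 + 0.07708 = 0.13799

P(L) ≈ 0.1380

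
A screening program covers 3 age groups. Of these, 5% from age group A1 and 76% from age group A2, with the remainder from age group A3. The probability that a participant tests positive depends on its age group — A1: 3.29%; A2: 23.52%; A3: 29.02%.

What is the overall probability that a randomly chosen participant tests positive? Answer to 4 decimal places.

P(T) ≈ 0.2355

P(A3) = 1 − (0.05 + 0.76) = 0.19.
P(T) = P(T|A1)·P(A1) + P(T|A2)·P(A2) + P(T|A3)·P(A3)
      = 0.0329·0.05 + 0.2352·0.76 + 0.2902·0.19
      = 0.001645 + 0.178752 + 0.055138 = 0.235535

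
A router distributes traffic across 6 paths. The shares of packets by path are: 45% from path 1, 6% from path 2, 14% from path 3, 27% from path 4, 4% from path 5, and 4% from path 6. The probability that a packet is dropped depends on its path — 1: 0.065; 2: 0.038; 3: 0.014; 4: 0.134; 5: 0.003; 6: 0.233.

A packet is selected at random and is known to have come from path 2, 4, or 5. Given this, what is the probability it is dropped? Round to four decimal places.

0.1043

Let S = {2, 4, 5}.
P(S) = 0.06 + 0.27 + 0.04 = 0.37.
P(L ∩ S) = 0.038·0.06 + 0.134·0.27 + 0.003·0.04 = 0.00228 + 0.03618 + 0.00012 = 0.03858.
P(L | S) = 0.03858 / 0.37 = 0.104270…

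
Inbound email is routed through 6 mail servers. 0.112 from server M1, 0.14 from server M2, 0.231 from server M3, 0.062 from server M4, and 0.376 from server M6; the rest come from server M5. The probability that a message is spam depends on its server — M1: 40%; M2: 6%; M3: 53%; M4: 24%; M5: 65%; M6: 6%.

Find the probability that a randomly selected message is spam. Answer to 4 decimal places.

P(M5) = 1 − (0.112 + 0.14 + 0.231 + 0.062 + 0.376) = 0.079.
P(S) = P(S|M1)·P(M1) + P(S|M2)·P(M2) + P(S|M3)·P(M3) + P(S|M4)·P(M4) + P(S|M5)·P(M5) + P(S|M6)·P(M6)
      = 0.4·0.112 + 0.06·0.14 + 0.53·0.231 + 0.24·0.062 + 0.65·0.079 + 0.06·0.376
      = 0.0448 + 0.0084 + 0.12243 + 0.01488 + 0.05135 + 0.02256 = 0.26442

P(S) ≈ 0.2644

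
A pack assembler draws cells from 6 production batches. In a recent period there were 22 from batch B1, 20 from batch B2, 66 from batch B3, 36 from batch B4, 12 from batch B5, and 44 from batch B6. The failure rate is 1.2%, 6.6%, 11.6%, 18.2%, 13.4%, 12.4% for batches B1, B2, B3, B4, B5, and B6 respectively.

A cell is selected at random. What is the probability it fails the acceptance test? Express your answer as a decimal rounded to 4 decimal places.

Total: 22 + 20 + 66 + 36 + 12 + 44 = 200.
P(B1) = 22/200 = 0.11. P(B2) = 20/200 = 0.1. P(B3) = 66/200 = 0.33. P(B4) = 36/200 = 0.18. P(B5) = 12/200 = 0.06. P(B6) = 44/200 = 0.22.
By the law of total probability,
P(F) = P(F|B1)·P(B1) + P(F|B2)·P(B2) + P(F|B3)·P(B3) + P(F|B4)·P(B4) + P(F|B5)·P(B5) + P(F|B6)·P(B6)
      = 0.012·0.11 + 0.066·0.1 + 0.116·0.33 + 0.182·0.18 + 0.134·0.06 + 0.124·0.22
      = 0.00132 + 0.0066 + 0.03828 + 0.03276 + 0.00804 + 0.02728 = 0.11428

0.1143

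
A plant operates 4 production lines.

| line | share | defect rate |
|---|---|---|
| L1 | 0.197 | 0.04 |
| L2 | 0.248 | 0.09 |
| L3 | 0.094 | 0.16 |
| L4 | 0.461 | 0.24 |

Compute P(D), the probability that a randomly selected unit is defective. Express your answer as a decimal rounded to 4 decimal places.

0.1559

Summing over the partition,
P(D) = P(D|L1)·P(L1) + P(D|L2)·P(L2) + P(D|L3)·P(L3) + P(D|L4)·P(L4)
      = 0.04·0.197 + 0.09·0.248 + 0.16·0.094 + 0.24·0.461
      = 0.00788 + 0.02232 + 0.01504 + 0.11064 = 0.15588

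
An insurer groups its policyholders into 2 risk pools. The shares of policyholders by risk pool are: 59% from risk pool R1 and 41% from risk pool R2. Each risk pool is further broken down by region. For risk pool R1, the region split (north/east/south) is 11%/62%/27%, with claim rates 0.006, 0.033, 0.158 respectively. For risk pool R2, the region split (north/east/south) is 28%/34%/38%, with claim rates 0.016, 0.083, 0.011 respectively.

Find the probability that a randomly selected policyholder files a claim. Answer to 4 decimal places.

0.0528

P(C|R1) = 0.11·0.006 + 0.62·0.033 + 0.27·0.158 = 0.00066 + 0.02046 + 0.04266 = 0.06378
P(C|R2) = 0.28·0.016 + 0.34·0.083 + 0.38·0.011 = 0.00448 + 0.02822 + 0.00418 = 0.03688
By total probability over the outer partition,
P(C) = 0.59·0.06378 + 0.41·0.03688
      = 0.0376302 + 0.0151208 = 0.052751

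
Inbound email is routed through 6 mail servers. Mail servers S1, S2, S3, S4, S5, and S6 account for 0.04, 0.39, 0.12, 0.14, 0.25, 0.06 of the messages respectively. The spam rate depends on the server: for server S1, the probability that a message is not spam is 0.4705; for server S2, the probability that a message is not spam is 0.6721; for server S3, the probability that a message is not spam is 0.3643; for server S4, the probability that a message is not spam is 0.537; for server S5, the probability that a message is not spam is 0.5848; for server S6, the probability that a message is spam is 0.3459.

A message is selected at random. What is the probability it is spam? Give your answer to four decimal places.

P(S|S1) = 1 − 0.4705 = 0.5295.
P(S|S2) = 1 − 0.6721 = 0.3279.
P(S|S3) = 1 − 0.3643 = 0.6357.
P(S|S4) = 1 − 0.537 = 0.463.
P(S|S5) = 1 − 0.5848 = 0.4152.
Summing over the partition,
P(S) = P(S|S1)·P(S1) + P(S|S2)·P(S2) + P(S|S3)·P(S3) + P(S|S4)·P(S4) + P(S|S5)·P(S5) + P(S|S6)·P(S6)
      = 0.5295·0.04 + 0.3279·0.39 + 0.6357·0.12 + 0.463·0.14 + 0.4152·0.25 + 0.3459·0.06
      = 0.02118 + 0.127881 + 0.076284 + 0.06482 + 0.1038 + 0.020754 = 0.414719

P(S) ≈ 0.4147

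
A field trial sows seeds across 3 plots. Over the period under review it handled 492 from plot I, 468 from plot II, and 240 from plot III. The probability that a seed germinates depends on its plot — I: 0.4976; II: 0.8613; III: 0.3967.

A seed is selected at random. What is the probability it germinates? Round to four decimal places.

0.6193

Total: 492 + 468 + 240 = 1200.
P(I) = 492/1200 = 0.41. P(II) = 468/1200 = 0.39. P(III) = 240/1200 = 0.2.
Summing over the partition,
P(G) = P(G|I)·P(I) + P(G|II)·P(II) + P(G|III)·P(III)
      = 0.4976·0.41 + 0.8613·0.39 + 0.3967·0.2
      = 0.204016 + 0.335907 + 0.07934 = 0.619263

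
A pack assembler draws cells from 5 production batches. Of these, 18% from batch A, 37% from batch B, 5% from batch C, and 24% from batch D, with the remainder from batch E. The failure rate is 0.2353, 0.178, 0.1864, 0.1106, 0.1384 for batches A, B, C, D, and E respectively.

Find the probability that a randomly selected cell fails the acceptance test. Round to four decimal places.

P(E) = 1 − (0.18 + 0.37 + 0.05 + 0.24) = 0.16.
Using total probability over the partition,
P(F) = P(F|A)·P(A) + P(F|B)·P(B) + P(F|C)·P(C) + P(F|D)·P(D) + P(F|E)·P(E)
      = 0.2353·0.18 + 0.178·0.37 + 0.1864·0.05 + 0.1106·0.24 + 0.1384·0.16
      = 0.042354 + 0.06586 + 0.00932 + 0.026544 + 0.022144 = 0.166222

0.1662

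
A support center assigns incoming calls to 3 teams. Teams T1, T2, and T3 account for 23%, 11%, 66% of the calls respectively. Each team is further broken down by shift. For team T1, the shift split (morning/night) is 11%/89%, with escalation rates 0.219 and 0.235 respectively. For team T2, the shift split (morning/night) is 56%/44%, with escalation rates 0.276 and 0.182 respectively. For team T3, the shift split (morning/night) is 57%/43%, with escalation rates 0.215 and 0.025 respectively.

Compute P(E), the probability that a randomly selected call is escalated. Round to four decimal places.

P(E) ≈ 0.1674

P(E|T1) = 0.11·0.219 + 0.89·0.235 = 0.02409 + 0.20915 = 0.23324
P(E|T2) = 0.56·0.276 + 0.44·0.182 = 0.15456 + 0.08008 = 0.23464
P(E|T3) = 0.57·0.215 + 0.43·0.025 = 0.12255 + 0.01075 = 0.1333
By total probability over the outer partition,
P(E) = 0.23·0.23324 + 0.11·0.23464 + 0.66·0.1333
      = 0.0536452 + 0.0258104 + 0.087978 = 0.1674336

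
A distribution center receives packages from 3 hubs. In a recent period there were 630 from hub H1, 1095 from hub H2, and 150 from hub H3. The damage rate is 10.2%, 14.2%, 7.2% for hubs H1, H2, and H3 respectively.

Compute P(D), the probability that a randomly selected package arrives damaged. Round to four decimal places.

Total: 630 + 1095 + 150 = 1875.
P(H1) = 630/1875 = 0.336. P(H2) = 1095/1875 = 0.584. P(H3) = 150/1875 = 0.08.
P(D) = P(D|H1)·P(H1) + P(D|H2)·P(H2) + P(D|H3)·P(H3)
      = 0.102·0.336 + 0.142·0.584 + 0.072·0.08
      = 0.034272 + 0.082928 + 0.00576 = 0.12296

0.1230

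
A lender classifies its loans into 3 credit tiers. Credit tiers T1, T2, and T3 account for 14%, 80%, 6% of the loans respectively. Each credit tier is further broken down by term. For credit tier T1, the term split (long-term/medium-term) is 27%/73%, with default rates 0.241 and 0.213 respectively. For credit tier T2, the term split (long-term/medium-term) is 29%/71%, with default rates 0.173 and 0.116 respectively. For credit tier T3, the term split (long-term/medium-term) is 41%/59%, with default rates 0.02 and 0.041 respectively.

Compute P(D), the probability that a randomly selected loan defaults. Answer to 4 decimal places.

P(D) ≈ 0.1388

P(D|T1) = 0.27·0.241 + 0.73·0.213 = 0.06507 + 0.15549 = 0.22056
P(D|T2) = 0.29·0.173 + 0.71·0.116 = 0.05017 + 0.08236 = 0.13253
P(D|T3) = 0.41·0.02 + 0.59·0.041 = 0.0082 + 0.02419 = 0.03239
By total probability over the outer partition,
P(D) = 0.14·0.22056 + 0.8·0.13253 + 0.06·0.03239
      = 0.0308784 + 0.106024 + 0.0019434 = 0.1388458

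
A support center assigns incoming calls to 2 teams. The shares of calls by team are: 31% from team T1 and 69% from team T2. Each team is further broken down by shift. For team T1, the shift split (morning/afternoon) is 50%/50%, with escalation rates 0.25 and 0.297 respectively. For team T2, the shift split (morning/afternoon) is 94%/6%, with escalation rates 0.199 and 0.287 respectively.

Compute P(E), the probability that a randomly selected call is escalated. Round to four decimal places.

P(E|T1) = 0.5·0.25 + 0.5·0.297 = 0.125 + 0.1485 = 0.2735
P(E|T2) = 0.94·0.199 + 0.06·0.287 = 0.18706 + 0.01722 = 0.20428
By total probability over the outer partition,
P(E) = 0.31·0.2735 + 0.69·0.20428
      = 0.084785 + 0.1409532 = 0.2257382

P(E) ≈ 0.2257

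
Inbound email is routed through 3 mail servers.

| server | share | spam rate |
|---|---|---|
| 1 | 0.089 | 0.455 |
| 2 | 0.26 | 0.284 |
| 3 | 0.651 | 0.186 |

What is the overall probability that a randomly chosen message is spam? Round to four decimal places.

Using total probability over the partition,
P(S) = P(S|1)·P(1) + P(S|2)·P(2) + P(S|3)·P(3)
      = 0.455·0.089 + 0.284·0.26 + 0.186·0.651
      = 0.040495 + 0.07384 + 0.121086 = 0.235421

P(S) ≈ 0.2354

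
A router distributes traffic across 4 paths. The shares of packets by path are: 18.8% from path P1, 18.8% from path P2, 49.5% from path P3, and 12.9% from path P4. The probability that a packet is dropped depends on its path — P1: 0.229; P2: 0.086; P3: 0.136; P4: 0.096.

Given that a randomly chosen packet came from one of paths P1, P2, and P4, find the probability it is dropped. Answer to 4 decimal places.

0.1418

Let S = {P1, P2, P4}.
P(S) = 0.188 + 0.188 + 0.129 = 0.505.
P(L ∩ S) = 0.229·0.188 + 0.086·0.188 + 0.096·0.129 = 0.043052 + 0.016168 + 0.012384 = 0.071604.
P(L | S) = 0.071604 / 0.505 = 0.141790…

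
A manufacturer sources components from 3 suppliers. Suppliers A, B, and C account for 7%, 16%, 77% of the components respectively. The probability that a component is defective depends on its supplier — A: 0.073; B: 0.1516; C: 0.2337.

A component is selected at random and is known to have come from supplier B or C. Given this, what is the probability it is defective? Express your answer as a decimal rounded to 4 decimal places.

Let S = {B, C}.
P(S) = 0.16 + 0.77 = 0.93.
P(D ∩ S) = 0.1516·0.16 + 0.2337·0.77 = 0.024256 + 0.179949 = 0.204205.
P(D | S) = 0.204205 / 0.93 = 0.219575…

0.2196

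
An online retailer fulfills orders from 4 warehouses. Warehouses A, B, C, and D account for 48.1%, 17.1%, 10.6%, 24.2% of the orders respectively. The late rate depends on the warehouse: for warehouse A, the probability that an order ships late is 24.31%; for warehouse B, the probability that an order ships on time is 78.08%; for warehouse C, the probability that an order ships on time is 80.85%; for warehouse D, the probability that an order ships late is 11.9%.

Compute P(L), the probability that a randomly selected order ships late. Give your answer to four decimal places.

P(L|B) = 1 − 0.7808 = 0.2192.
P(L|C) = 1 − 0.8085 = 0.1915.
Using total probability over the partition,
P(L) = P(L|A)·P(A) + P(L|B)·P(B) + P(L|C)·P(C) + P(L|D)·P(D)
      = 0.2431·0.481 + 0.2192·0.171 + 0.1915·0.106 + 0.119·0.242
      = 0.1169311 + 0.0374832 + 0.020299 + 0.028798 = 0.2035113

0.2035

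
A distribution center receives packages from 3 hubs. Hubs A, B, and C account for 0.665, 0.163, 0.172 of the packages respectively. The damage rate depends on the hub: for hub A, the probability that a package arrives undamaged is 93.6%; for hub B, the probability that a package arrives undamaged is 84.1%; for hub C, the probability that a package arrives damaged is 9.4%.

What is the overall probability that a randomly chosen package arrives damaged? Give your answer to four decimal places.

P(D|A) = 1 − 0.936 = 0.064.
P(D|B) = 1 − 0.841 = 0.159.
P(D) = P(D|A)·P(A) + P(D|B)·P(B) + P(D|C)·P(C)
      = 0.064·0.665 + 0.159·0.163 + 0.094·0.172
      = 0.04256 + 0.025917 + 0.016168 = 0.084645

0.0846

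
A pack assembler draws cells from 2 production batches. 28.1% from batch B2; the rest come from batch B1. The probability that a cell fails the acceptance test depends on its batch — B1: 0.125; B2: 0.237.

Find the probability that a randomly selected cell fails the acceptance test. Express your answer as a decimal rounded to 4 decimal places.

P(F) ≈ 0.1565

P(B1) = 1 − (0.281) = 0.719.
P(F) = P(F|B1)·P(B1) + P(F|B2)·P(B2)
      = 0.125·0.719 + 0.237·0.281
      = 0.089875 + 0.066597 = 0.156472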